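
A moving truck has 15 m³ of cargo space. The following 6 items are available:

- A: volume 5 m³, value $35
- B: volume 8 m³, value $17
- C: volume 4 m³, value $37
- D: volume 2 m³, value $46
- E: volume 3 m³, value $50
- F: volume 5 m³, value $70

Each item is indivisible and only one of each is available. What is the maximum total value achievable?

$203

Check high-value combinations within 15 m³:
- C+D+E+F: volume 4+2+3+5=14, value 37+46+50+70=203
- A+D+E+F: volume 5+2+3+5=15, value 35+46+50+70=201
- A+C+D+E: volume 5+4+2+3=14, value 35+37+46+50=168
- D+E+F: volume 2+3+5=10, value 46+50+70=166
Best: $203.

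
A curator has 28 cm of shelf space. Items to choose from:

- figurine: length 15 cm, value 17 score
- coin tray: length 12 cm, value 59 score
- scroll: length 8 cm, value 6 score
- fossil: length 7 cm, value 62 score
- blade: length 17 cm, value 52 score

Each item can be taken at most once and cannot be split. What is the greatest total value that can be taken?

Check high-value combinations within 28 cm:
- coin tray+scroll+fossil: length 12+8+7=27, value 59+6+62=127
- coin tray+fossil: length 12+7=19, value 59+62=121
- fossil+blade: length 7+17=24, value 62+52=114
- figurine+fossil: length 15+7=22, value 17+62=79
Best: 127 score.

127 score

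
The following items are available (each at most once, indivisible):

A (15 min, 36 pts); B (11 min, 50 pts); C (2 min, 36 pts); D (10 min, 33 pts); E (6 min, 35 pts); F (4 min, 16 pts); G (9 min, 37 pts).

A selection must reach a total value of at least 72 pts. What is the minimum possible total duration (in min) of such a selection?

11

Subsets with value ≥ 72, sorted by total duration:
- C+G: duration 11, value 73
- C+E+F: duration 12, value 87
- B+C: duration 13, value 86
- C+F+G: duration 15, value 89
Minimum duration: 11 min.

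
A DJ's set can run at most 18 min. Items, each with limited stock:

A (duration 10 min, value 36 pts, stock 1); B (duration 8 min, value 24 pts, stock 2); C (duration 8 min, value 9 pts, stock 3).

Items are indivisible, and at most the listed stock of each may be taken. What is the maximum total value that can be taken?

Best selections within duration 18 and stock limits:
- 1×A + 1×B: duration 18, value 60
- 2×B: duration 16, value 48
- 1×A + 1×C: duration 18, value 45
- 1×A: duration 10, value 36
Best: 60 pts.

60 pts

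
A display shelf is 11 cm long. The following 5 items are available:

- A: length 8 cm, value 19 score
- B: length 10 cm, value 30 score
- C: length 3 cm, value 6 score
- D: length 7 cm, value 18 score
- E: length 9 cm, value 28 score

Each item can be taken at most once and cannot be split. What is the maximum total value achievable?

30 score

Check high-value combinations within 11 cm:
- B: length 10, value 30
- E: length 9, value 28
- A+C: length 8+3=11, value 19+6=25
Best: 30 score.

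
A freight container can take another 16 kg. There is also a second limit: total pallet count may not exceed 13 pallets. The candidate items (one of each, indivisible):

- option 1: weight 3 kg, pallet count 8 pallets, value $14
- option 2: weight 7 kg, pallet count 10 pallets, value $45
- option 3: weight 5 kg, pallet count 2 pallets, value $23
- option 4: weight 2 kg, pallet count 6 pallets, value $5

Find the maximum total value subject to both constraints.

$68

Feasible sets respecting both limits:
- option 2+option 3: weight 12, pallet count 12, value 68
- option 2: weight 7, pallet count 10, value 45
- option 1+option 3: weight 8, pallet count 10, value 37
- option 3+option 4: weight 7, pallet count 8, value 28
Best: $68.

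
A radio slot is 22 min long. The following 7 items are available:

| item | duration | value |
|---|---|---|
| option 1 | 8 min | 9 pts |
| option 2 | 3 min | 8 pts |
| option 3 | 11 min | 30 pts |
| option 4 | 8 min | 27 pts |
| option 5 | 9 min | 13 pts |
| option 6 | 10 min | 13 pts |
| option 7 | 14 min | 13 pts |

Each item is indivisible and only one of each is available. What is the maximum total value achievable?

65 pts

Check high-value combinations within 22 min:
- option 2+option 3+option 4: duration 3+11+8=22, value 8+30+27=65
- option 3+option 4: duration 11+8=19, value 30+27=57
- option 2+option 4+option 5: duration 3+8+9=20, value 8+27+13=48
- option 2+option 4+option 6: duration 3+8+10=21, value 8+27+13=48
Best: 65 pts.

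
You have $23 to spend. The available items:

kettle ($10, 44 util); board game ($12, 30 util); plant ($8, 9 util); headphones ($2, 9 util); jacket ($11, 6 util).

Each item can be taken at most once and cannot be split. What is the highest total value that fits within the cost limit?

Check high-value combinations within $23:
- kettle+board game: cost 10+12=22, value 44+30=74
- kettle+plant+headphones: cost 10+8+2=20, value 44+9+9=62
- kettle+headphones+jacket: cost 10+2+11=23, value 44+9+6=59
- kettle+headphones: cost 10+2=12, value 44+9=53
Best: 74 util.

74 util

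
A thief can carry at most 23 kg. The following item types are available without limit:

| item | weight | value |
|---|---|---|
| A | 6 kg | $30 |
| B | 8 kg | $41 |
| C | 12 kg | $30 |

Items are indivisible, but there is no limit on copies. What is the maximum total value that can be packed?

Best value-per-unit is B at 41/8; filling with it alone gives 2×41 = 82.
Optimal mix: 1×A + 2×B → weight 22, value 112.

$112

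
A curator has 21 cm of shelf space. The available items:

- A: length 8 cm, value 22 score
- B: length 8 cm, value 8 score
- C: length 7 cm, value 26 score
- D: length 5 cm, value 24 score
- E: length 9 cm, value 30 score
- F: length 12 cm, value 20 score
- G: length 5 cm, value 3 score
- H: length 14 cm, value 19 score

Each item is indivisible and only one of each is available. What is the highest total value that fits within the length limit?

80 score

Check high-value combinations within 21 cm:
- C+D+E: length 7+5+9=21, value 26+24+30=80
- A+C+D: length 8+7+5=20, value 22+26+24=72
- C+E+G: length 7+9+5=21, value 26+30+3=59
- B+C+D: length 8+7+5=20, value 8+26+24=58
Best: 80 score.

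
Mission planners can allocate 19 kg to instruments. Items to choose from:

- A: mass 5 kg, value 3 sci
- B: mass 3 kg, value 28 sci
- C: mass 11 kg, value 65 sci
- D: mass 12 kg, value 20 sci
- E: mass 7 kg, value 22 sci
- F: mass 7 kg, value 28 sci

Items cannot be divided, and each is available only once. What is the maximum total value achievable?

This is a 0/1 knapsack; check combinations near the capacity.
- A+B+C: mass 5+3+11=19, value 3+28+65=96
- B+C: mass 3+11=14, value 28+65=93
- C+F: mass 11+7=18, value 65+28=93
- C+E: mass 11+7=18, value 65+22=87
Best: 96 sci.

96 sci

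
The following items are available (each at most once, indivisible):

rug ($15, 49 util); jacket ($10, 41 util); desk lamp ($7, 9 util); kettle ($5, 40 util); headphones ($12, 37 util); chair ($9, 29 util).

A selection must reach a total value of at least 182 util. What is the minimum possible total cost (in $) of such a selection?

Subsets with value ≥ 182, sorted by total cost:
- rug+jacket+kettle+headphones+chair: cost 51, value 196
- rug+jacket+desk lamp+kettle+headphones+chair: cost 58, value 205
Minimum cost: 51 $.

51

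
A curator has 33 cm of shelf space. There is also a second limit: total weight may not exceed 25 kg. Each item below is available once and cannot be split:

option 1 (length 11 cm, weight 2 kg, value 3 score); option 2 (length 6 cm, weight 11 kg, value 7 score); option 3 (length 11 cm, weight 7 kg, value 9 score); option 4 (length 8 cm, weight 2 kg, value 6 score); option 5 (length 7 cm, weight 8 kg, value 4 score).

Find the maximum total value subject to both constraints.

22 score

Feasible sets respecting both limits:
- option 2+option 3+option 4: length 25, weight 20, value 22
- option 1+option 2+option 4+option 5: length 32, weight 23, value 20
- option 1+option 2+option 3: length 28, weight 20, value 19
- option 3+option 4+option 5: length 26, weight 17, value 19
Best: 22 score.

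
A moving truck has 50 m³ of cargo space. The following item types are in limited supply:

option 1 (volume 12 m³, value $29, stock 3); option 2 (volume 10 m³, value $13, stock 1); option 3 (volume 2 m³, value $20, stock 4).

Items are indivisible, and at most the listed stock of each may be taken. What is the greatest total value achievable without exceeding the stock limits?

$167

Best selections within volume 50 and stock limits:
- 3×option 1 + 4×option 3: volume 44, value 167
- 2×option 1 + 1×option 2 + 4×option 3: volume 42, value 151
- 3×option 1 + 3×option 3: volume 42, value 147
Best: $167.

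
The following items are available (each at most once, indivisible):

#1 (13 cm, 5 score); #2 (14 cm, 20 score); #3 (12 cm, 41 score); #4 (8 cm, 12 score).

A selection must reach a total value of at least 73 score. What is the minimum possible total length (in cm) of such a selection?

Subsets with value ≥ 73, sorted by total length:
- #2+#3+#4: length 34, value 73
- #1+#2+#3+#4: length 47, value 78
Minimum length: 34 cm.

34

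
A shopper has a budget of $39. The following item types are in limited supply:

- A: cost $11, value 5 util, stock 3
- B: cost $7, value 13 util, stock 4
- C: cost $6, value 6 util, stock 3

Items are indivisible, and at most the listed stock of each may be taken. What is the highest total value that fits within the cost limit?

58 util

Top feasible selections:
- 4×B + 1×C: cost 34, value 58
- 3×B + 3×C: cost 39, value 57
- 1×A + 4×B: cost 39, value 57
- 4×B: cost 28, value 52
Best: 58 util.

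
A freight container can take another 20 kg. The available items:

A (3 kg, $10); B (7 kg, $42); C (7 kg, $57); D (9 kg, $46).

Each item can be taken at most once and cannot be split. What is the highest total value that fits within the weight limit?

Check high-value combinations within 20 kg:
- A+C+D: weight 3+7+9=19, value 10+57+46=113
- A+B+C: weight 3+7+7=17, value 10+42+57=109
- C+D: weight 7+9=16, value 57+46=103
- B+C: weight 7+7=14, value 42+57=99
Best: $113.

$113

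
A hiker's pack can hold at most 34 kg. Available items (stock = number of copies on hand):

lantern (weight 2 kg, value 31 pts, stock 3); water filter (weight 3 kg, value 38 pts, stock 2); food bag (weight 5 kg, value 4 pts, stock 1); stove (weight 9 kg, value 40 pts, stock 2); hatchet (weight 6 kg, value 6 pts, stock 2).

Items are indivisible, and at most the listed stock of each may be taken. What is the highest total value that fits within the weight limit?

249 pts

Top feasible selections:
- 3×lantern + 2×water filter + 2×stove: weight 30, value 249
- 2×lantern + 2×water filter + 2×stove + 1×hatchet: weight 34, value 224
- 2×lantern + 2×water filter + 1×food bag + 2×stove: weight 33, value 222
Best: 249 pts.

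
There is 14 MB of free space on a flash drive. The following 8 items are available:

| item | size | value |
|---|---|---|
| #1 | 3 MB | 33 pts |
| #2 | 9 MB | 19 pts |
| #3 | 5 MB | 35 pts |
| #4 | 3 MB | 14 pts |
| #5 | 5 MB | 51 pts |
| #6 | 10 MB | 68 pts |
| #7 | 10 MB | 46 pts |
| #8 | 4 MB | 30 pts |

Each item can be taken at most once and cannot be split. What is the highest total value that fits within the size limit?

119 pts

Check high-value combinations within 14 MB:
- #1+#3+#5: size 3+5+5=13, value 33+35+51=119
- #3+#5+#8: size 5+5+4=14, value 35+51+30=116
- #1+#5+#8: size 3+5+4=12, value 33+51+30=114
- #1+#6: size 3+10=13, value 33+68=101
Best: 119 pts.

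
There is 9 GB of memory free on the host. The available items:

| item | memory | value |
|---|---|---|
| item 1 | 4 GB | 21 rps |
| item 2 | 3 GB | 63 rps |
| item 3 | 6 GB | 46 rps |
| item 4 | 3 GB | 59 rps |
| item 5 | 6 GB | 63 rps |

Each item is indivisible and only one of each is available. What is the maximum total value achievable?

Check high-value combinations within 9 GB:
- item 2+item 5: memory 3+6=9, value 63+63=126
- item 2+item 4: memory 3+3=6, value 63+59=122
- item 4+item 5: memory 3+6=9, value 59+63=122
Best: 126 rps.

126 rps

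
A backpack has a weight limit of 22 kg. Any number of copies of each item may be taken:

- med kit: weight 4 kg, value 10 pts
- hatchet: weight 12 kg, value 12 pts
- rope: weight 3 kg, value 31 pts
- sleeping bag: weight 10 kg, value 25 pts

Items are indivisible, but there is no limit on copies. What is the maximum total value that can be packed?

217 pts

Best value-per-unit is rope at 31/3, and filling with it alone uses weight 7×3=21. No mix of the others beats 7×31 = 217.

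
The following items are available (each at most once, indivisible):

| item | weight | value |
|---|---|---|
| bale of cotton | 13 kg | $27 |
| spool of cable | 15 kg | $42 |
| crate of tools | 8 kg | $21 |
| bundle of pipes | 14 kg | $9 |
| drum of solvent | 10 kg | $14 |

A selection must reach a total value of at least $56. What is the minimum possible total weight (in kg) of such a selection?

Subsets with value ≥ 56, sorted by total weight:
- spool of cable+crate of tools: weight 23, value 63
- spool of cable+drum of solvent: weight 25, value 56
- bale of cotton+spool of cable: weight 28, value 69
Minimum weight: 23 kg.

23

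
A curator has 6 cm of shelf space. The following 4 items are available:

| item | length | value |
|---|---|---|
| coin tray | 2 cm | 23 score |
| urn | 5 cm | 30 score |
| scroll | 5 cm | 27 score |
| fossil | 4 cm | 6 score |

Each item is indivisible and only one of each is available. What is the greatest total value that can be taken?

Check high-value combinations within 6 cm:
- urn: length 5, value 30
- coin tray+fossil: length 2+4=6, value 23+6=29
- scroll: length 5, value 27
- coin tray: length 2, value 23
- fossil: length 4, value 6
Best: 30 score.

30 score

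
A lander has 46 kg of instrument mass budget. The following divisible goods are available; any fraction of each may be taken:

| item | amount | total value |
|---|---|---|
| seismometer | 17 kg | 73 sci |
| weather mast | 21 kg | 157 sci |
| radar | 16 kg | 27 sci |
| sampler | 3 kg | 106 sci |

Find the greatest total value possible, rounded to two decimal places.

344.44

Take in order of value per unit:
- sampler (106/3 per unit): all 3 → value 106, running total 106.00
- weather mast (157/21 per unit): all 21 → value 157, running total 263.00
- seismometer (73/17 per unit): all 17 → value 73, running total 336.00
- radar (27/16 per unit): 5 of 16 → value 5×27/16 = 8.4375, running total 344.44
Total 344.44.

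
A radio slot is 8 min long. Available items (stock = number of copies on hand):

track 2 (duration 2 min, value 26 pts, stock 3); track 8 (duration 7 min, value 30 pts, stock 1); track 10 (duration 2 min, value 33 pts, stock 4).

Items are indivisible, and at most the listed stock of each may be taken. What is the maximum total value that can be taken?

Best selections within duration 8 and stock limits:
- 4×track 10: duration 8, value 132
- 1×track 2 + 3×track 10: duration 8, value 125
Best: 132 pts.

132 pts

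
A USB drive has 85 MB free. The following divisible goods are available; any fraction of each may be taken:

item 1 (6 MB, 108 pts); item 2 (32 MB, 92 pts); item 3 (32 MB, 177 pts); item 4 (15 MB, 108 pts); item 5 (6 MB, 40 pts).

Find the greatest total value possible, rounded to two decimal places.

Take in order of value per unit:
- item 1 (108/6 per unit): all 6 → value 108, running total 108.00
- item 4 (108/15 per unit): all 15 → value 108, running total 216.00
- item 5 (40/6 per unit): all 6 → value 40, running total 256.00
- item 3 (177/32 per unit): all 32 → value 177, running total 433.00
- item 2 (92/32 per unit): 26 of 32 → value 26×92/32 = 74.7500, running total 507.75
Total 507.75.

507.75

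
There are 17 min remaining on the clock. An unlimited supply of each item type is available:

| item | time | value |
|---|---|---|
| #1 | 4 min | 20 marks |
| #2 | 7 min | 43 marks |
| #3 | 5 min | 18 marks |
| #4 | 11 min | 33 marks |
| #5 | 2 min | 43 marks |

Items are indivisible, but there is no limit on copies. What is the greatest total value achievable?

Best value-per-unit is #5 at 43/2, and filling with it alone uses time 8×2=16. No mix of the others beats 8×43 = 344.

344 marks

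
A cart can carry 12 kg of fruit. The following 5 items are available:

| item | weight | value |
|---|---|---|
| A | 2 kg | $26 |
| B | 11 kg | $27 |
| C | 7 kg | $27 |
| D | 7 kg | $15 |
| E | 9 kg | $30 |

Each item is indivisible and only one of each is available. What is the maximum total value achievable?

This is a 0/1 knapsack; check combinations near the capacity.
- A+E: weight 2+9=11, value 26+30=56
- A+C: weight 2+7=9, value 26+27=53
- A+D: weight 2+7=9, value 26+15=41
- E: weight 9, value 30
Best: $56.

$56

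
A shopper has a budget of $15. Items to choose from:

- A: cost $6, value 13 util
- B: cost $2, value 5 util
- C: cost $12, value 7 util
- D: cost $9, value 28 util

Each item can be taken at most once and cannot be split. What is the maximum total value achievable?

Check high-value combinations within $15:
- A+D: cost 6+9=15, value 13+28=41
- B+D: cost 2+9=11, value 5+28=33
- D: cost 9, value 28
Best: 41 util.

41 util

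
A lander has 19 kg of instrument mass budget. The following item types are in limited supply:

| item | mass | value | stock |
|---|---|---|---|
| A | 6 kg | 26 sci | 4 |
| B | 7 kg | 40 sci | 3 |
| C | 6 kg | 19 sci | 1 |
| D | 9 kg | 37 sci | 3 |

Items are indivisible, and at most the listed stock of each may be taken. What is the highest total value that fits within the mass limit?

Top feasible selections:
- 2×A + 1×B: mass 19, value 92
- 1×A + 1×B + 1×C: mass 19, value 85
- 2×B: mass 14, value 80
Best: 92 sci.

92 sci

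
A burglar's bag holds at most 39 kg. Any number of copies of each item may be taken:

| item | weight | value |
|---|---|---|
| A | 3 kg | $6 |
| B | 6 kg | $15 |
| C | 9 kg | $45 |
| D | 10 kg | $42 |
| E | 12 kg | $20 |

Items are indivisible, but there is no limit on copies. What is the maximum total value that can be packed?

Best value-per-unit is C at 45/9; filling with it alone gives 4×45 = 180.
Optimal mix: 1×A + 4×C → weight 39, value 186.

$186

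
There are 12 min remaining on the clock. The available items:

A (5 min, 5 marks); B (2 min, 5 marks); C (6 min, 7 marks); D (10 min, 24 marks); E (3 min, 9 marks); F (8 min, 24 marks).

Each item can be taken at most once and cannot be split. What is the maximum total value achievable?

33 marks

Check high-value combinations within 12 min:
- E+F: time 3+8=11, value 9+24=33
- B+F: time 2+8=10, value 5+24=29
- B+D: time 2+10=12, value 5+24=29
- F: time 8, value 24
- D: time 10, value 24
Best: 33 marks.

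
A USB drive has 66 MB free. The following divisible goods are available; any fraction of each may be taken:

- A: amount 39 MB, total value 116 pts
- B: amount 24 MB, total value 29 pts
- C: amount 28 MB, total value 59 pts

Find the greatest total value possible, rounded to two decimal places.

Take in order of value per unit:
- A (116/39 per unit): all 39 → value 116, running total 116.00
- C (59/28 per unit): 27 of 28 → value 27×59/28 = 56.8929, running total 172.89
Total 172.89.

172.89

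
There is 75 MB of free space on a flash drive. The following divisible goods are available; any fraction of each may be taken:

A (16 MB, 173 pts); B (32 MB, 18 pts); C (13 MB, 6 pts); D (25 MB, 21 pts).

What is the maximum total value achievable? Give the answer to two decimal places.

Take in order of value per unit:
- A (173/16 per unit): all 16 → value 173, running total 173.00
- D (21/25 per unit): all 25 → value 21, running total 194.00
- B (18/32 per unit): all 32 → value 18, running total 212.00
- C (6/13 per unit): 2 of 13 → value 2×6/13 = 0.9231, running total 212.92
Total 212.92.

212.92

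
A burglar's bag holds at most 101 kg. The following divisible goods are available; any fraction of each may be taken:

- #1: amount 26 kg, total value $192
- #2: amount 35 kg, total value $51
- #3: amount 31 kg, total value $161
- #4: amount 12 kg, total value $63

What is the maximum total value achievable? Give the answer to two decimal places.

Take in order of value per unit:
- #1 (192/26 per unit): all 26 → value 192, running total 192.00
- #4 (63/12 per unit): all 12 → value 63, running total 255.00
- #3 (161/31 per unit): all 31 → value 161, running total 416.00
- #2 (51/35 per unit): 32 of 35 → value 32×51/35 = 46.6286, running total 462.63
Total 462.63.

462.63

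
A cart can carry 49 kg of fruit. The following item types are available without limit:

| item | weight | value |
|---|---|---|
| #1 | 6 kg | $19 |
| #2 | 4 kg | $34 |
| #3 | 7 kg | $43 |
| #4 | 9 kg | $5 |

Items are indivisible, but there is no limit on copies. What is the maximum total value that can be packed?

$408

Best value-per-unit is #2 at 34/4, and filling with it alone uses weight 12×4=48. No mix of the others beats 12×34 = 408.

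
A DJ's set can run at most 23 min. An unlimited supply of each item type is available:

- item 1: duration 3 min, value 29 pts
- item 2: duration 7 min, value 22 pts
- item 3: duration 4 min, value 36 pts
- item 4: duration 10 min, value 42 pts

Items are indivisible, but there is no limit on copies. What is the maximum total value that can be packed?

Best value-per-unit is item 1 at 29/3; filling with it alone gives 7×29 = 203.
Optimal mix: 5×item 1 + 2×item 3 → duration 23, value 217.

217 pts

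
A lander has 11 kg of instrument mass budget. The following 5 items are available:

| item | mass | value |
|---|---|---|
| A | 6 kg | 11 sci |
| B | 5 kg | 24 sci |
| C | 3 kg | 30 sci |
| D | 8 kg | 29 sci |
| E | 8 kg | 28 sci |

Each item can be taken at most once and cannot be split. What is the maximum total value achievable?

59 sci

Check high-value combinations within 11 kg:
- C+D: mass 3+8=11, value 30+29=59
- C+E: mass 3+8=11, value 30+28=58
- B+C: mass 5+3=8, value 24+30=54
Best: 59 sci.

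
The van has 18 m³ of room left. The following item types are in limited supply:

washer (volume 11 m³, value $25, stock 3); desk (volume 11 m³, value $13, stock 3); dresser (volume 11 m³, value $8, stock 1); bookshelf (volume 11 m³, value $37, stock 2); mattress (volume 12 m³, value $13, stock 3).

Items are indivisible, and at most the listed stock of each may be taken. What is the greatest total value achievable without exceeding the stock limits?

$37

Top feasible selections:
- 1×bookshelf: volume 11, value 37
- 1×washer: volume 11, value 25
- 1×desk: volume 11, value 13
Best: $37.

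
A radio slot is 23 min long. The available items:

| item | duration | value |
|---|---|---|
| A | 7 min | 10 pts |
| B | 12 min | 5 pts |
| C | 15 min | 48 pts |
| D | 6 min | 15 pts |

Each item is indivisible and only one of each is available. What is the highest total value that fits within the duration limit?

63 pts

Check high-value combinations within 23 min:
- C+D: duration 15+6=21, value 48+15=63
- A+C: duration 7+15=22, value 10+48=58
- C: duration 15, value 48
Best: 63 pts.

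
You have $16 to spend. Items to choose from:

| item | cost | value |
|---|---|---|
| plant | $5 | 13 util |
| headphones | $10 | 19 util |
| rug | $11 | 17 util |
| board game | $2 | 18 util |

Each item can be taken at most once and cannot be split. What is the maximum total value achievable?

37 util

Check high-value combinations within $16:
- headphones+board game: cost 10+2=12, value 19+18=37
- rug+board game: cost 11+2=13, value 17+18=35
- plant+headphones: cost 5+10=15, value 13+19=32
Best: 37 util.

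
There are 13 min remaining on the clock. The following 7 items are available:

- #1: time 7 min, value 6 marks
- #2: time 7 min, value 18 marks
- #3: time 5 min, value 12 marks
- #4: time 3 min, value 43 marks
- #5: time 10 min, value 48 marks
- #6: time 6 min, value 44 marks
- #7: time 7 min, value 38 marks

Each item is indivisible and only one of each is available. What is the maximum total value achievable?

91 marks

Check high-value combinations within 13 min:
- #4+#5: time 3+10=13, value 43+48=91
- #4+#6: time 3+6=9, value 43+44=87
- #6+#7: time 6+7=13, value 44+38=82
- #4+#7: time 3+7=10, value 43+38=81
Best: 91 marks.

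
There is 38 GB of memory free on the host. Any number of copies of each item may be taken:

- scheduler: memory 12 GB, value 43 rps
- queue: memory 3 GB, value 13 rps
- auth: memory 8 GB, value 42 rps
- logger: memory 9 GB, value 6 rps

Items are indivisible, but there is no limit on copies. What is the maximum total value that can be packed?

Best value-per-unit is auth at 42/8; filling with it alone gives 4×42 = 168.
Optimal mix: 2×queue + 4×auth → memory 38, value 194.

194 rps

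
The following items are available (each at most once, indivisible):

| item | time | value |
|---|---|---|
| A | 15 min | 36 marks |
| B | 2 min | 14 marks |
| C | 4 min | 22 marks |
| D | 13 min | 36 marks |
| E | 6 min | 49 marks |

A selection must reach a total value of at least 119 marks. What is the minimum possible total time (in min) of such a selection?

25

Subsets with value ≥ 119, sorted by total time:
- B+C+D+E: time 25, value 121
- A+B+C+E: time 27, value 121
- A+D+E: time 34, value 121
- A+B+D+E: time 36, value 135
Minimum time: 25 min.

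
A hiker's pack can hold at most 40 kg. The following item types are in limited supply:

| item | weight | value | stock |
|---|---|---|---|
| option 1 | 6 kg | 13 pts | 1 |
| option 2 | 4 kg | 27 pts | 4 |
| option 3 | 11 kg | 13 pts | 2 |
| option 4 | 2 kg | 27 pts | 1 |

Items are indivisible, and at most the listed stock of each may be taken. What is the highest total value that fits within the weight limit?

Top feasible selections:
- 1×option 1 + 4×option 2 + 1×option 3 + 1×option 4: weight 35, value 161
- 4×option 2 + 2×option 3 + 1×option 4: weight 40, value 161
Best: 161 pts.

161 pts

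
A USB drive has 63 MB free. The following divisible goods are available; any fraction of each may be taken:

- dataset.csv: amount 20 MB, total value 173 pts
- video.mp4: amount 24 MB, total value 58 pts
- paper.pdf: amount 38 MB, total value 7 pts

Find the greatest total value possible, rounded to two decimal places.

234.50

Take in order of value per unit:
- dataset.csv (173/20 per unit): all 20 → value 173, running total 173.00
- video.mp4 (58/24 per unit): all 24 → value 58, running total 231.00
- paper.pdf (7/38 per unit): 19 of 38 → value 19×7/38 = 3.5000, running total 234.50
Total 234.50.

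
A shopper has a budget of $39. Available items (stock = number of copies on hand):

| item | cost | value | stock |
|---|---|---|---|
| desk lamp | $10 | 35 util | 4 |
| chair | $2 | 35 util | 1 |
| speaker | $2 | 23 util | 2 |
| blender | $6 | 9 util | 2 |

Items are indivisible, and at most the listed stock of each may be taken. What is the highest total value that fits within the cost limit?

Best selections within cost 39 and stock limits:
- 3×desk lamp + 1×chair + 2×speaker: cost 36, value 186
- 2×desk lamp + 1×chair + 2×speaker + 2×blender: cost 38, value 169
- 3×desk lamp + 1×chair + 1×speaker: cost 34, value 163
Best: 186 util.

186 util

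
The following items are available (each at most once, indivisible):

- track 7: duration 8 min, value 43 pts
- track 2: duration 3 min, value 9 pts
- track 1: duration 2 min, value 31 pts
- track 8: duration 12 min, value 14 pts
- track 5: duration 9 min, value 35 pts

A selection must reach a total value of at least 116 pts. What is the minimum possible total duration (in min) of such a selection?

22

Subsets with value ≥ 116, sorted by total duration:
- track 7+track 2+track 1+track 5: duration 22, value 118
- track 7+track 1+track 8+track 5: duration 31, value 123
- track 7+track 2+track 1+track 8+track 5: duration 34, value 132
Minimum duration: 22 min.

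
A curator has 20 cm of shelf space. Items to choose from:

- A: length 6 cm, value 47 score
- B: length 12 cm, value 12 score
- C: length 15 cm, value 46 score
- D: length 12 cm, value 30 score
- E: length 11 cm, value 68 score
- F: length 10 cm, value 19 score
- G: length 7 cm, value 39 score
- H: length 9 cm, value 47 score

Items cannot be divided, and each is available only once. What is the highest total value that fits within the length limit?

115 score

Check high-value combinations within 20 cm:
- A+E: length 6+11=17, value 47+68=115
- E+H: length 11+9=20, value 68+47=115
- E+G: length 11+7=18, value 68+39=107
Best: 115 score.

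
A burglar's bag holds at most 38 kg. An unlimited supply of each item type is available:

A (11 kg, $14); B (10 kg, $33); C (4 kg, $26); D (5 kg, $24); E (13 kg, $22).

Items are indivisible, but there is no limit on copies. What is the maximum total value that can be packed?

Best value-per-unit is C at 26/4, and filling with it alone uses weight 9×4=36. No mix of the others beats 9×26 = 234.

$234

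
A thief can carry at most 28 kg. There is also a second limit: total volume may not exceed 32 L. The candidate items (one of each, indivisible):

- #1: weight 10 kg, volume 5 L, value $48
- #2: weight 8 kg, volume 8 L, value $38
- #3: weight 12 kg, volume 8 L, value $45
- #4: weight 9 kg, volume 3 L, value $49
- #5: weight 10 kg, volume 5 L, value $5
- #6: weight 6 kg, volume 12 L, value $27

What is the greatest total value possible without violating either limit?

Feasible sets respecting both limits:
- #1+#2+#4: weight 27, volume 16, value 135
- #1+#4+#6: weight 25, volume 20, value 124
- #3+#4+#6: weight 27, volume 23, value 121
Best: $135.

$135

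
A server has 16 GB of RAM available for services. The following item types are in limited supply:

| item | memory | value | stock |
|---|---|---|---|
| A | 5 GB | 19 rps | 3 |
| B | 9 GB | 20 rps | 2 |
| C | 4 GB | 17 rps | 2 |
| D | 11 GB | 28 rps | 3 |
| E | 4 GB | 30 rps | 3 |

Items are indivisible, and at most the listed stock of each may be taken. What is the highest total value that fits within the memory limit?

107 rps

Top feasible selections:
- 1×C + 3×E: memory 16, value 107
- 2×C + 2×E: memory 16, value 94
- 3×E: memory 12, value 90
Best: 107 rps.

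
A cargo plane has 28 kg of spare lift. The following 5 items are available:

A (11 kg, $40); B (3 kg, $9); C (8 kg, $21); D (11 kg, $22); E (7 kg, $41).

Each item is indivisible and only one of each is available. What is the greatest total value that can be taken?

$102

This is a 0/1 knapsack; check combinations near the capacity.
- A+C+E: weight 11+8+7=26, value 40+21+41=102
- A+B+E: weight 11+3+7=21, value 40+9+41=90
- C+D+E: weight 8+11+7=26, value 21+22+41=84
- A+E: weight 11+7=18, value 40+41=81
Best: $102.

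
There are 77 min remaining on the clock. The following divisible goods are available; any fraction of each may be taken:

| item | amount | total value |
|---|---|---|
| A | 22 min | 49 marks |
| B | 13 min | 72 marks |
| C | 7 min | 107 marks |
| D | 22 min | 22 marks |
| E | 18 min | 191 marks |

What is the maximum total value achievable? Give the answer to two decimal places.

436.00

Take in order of value per unit:
- C (107/7 per unit): all 7 → value 107, running total 107.00
- E (191/18 per unit): all 18 → value 191, running total 298.00
- B (72/13 per unit): all 13 → value 72, running total 370.00
- A (49/22 per unit): all 22 → value 49, running total 419.00
- D (22/22 per unit): 17 of 22 → value 17×22/22 = 17.0000, running total 436.00
Total 436.00.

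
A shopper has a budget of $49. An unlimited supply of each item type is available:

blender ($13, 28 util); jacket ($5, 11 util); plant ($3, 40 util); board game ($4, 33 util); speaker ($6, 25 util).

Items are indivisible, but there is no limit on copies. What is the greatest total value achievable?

640 util

Best value-per-unit is plant at 40/3, and filling with it alone uses cost 16×3=48. No mix of the others beats 16×40 = 640.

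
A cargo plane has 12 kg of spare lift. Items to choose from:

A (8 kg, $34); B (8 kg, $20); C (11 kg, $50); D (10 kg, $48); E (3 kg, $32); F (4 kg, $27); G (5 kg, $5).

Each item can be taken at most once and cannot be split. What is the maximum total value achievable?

$66

Check high-value combinations within 12 kg:
- A+E: weight 8+3=11, value 34+32=66
- E+F+G: weight 3+4+5=12, value 32+27+5=64
- A+F: weight 8+4=12, value 34+27=61
Best: $66.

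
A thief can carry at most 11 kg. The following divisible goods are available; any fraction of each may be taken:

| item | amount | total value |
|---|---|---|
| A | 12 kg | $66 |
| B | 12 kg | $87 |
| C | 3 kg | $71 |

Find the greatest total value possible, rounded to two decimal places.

Take in order of value per unit:
- C (71/3 per unit): all 3 → value 71, running total 71.00
- B (87/12 per unit): 8 of 12 → value 8×87/12 = 58.0000, running total 129.00
Total 129.00.

129.00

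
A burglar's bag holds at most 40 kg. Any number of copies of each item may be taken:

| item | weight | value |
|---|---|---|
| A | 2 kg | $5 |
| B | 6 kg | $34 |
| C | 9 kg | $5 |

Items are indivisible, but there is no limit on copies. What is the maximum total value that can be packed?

Best value-per-unit is B at 34/6; filling with it alone gives 6×34 = 204.
Optimal mix: 2×A + 6×B → weight 40, value 214.

$214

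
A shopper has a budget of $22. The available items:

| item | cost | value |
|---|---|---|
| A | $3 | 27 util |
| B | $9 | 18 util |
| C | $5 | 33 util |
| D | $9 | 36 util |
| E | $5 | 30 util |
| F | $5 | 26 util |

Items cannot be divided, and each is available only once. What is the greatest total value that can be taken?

Check high-value combinations within $22:
- A+C+D+E: cost 3+5+9+5=22, value 27+33+36+30=126
- A+C+D+F: cost 3+5+9+5=22, value 27+33+36+26=122
- A+D+E+F: cost 3+9+5+5=22, value 27+36+30+26=119
Best: 126 util.

126 util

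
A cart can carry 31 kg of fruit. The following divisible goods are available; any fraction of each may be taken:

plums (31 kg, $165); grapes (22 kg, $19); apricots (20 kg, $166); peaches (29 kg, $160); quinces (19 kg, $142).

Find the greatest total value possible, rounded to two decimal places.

Take in order of value per unit:
- apricots (166/20 per unit): all 20 → value 166, running total 166.00
- quinces (142/19 per unit): 11 of 19 → value 11×142/19 = 82.2105, running total 248.21
Total 248.21.

248.21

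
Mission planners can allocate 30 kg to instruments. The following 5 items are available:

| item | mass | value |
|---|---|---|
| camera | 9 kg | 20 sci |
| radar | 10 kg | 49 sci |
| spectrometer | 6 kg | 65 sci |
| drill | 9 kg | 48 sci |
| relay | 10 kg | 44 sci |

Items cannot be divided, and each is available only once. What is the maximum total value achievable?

162 sci

Check high-value combinations within 30 kg:
- radar+spectrometer+drill: mass 10+6+9=25, value 49+65+48=162
- radar+spectrometer+relay: mass 10+6+10=26, value 49+65+44=158
- spectrometer+drill+relay: mass 6+9+10=25, value 65+48+44=157
Best: 162 sci.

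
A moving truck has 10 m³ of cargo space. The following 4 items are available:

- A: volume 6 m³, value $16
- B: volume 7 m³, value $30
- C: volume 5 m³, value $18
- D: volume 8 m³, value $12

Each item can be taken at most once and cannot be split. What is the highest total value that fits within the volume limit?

Check high-value combinations within 10 m³:
- B: volume 7, value 30
- C: volume 5, value 18
- A: volume 6, value 16
- D: volume 8, value 12
Best: $30.

$30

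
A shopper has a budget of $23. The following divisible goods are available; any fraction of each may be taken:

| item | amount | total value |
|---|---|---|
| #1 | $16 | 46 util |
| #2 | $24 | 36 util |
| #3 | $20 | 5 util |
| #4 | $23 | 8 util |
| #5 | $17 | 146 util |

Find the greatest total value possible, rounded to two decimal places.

Take in order of value per unit:
- #5 (146/17 per unit): all 17 → value 146, running total 146.00
- #1 (46/16 per unit): 6 of 16 → value 6×46/16 = 17.2500, running total 163.25
Total 163.25.

163.25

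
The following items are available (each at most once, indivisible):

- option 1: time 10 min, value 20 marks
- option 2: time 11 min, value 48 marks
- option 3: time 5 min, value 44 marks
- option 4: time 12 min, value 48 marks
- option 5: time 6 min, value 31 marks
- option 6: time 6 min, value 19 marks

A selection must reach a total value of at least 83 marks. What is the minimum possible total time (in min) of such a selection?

Subsets with value ≥ 83, sorted by total time:
- option 2+option 3: time 16, value 92
- option 3+option 5+option 6: time 17, value 94
- option 3+option 4: time 17, value 92
- option 1+option 3+option 5: time 21, value 95
Minimum time: 16 min.

16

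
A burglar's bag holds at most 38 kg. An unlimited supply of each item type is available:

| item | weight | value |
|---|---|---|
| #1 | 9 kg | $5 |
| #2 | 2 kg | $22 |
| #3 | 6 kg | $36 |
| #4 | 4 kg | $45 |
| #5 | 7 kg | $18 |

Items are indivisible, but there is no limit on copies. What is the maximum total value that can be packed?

Best value-per-unit is #4 at 45/4; filling with it alone gives 9×45 = 405.
Optimal mix: 1×#2 + 9×#4 → weight 38, value 427.

$427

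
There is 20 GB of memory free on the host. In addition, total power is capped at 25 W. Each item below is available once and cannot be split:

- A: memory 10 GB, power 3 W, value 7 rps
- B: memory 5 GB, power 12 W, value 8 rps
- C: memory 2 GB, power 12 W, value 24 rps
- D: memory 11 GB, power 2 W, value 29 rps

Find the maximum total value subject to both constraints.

Feasible sets respecting both limits:
- C+D: memory 13, power 14, value 53
- B+D: memory 16, power 14, value 37
- B+C: memory 7, power 24, value 32
Best: 53 rps.

53 rps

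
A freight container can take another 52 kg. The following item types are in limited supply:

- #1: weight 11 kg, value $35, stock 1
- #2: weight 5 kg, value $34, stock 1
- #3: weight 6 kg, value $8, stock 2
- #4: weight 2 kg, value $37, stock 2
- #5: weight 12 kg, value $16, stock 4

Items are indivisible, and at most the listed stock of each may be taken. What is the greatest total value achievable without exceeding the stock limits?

Top feasible selections:
- 1×#1 + 1×#2 + 1×#3 + 2×#4 + 2×#5: weight 50, value 183
- 1×#1 + 1×#2 + 2×#4 + 2×#5: weight 44, value 175
Best: $183.

$183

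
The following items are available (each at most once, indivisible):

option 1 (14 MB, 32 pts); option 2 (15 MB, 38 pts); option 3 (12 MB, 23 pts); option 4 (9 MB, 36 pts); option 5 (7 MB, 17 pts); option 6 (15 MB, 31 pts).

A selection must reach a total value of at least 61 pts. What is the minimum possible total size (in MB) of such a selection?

23

Subsets with value ≥ 61, sorted by total size:
- option 1+option 4: size 23, value 68
- option 2+option 4: size 24, value 74
Minimum size: 23 MB.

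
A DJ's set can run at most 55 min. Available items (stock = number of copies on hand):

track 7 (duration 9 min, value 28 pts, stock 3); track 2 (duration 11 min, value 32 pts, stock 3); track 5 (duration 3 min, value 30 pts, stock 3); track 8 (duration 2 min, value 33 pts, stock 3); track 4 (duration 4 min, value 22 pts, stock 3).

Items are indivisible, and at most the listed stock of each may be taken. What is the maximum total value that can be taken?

Top feasible selections:
- 3×track 7 + 3×track 5 + 3×track 8 + 3×track 4: duration 54, value 339
- 1×track 7 + 2×track 2 + 3×track 5 + 3×track 8 + 2×track 4: duration 54, value 325
- 2×track 7 + 1×track 2 + 3×track 5 + 3×track 8 + 2×track 4: duration 52, value 321
Best: 339 pts.

339 pts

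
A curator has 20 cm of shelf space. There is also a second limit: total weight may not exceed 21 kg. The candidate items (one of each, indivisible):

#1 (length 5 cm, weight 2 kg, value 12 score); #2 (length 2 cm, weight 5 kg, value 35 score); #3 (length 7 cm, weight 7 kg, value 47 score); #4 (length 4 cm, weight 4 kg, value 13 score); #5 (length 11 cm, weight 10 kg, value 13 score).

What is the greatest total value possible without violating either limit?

Feasible sets respecting both limits:
- #1+#2+#3+#4: length 18, weight 18, value 107
- #2+#3+#4: length 13, weight 16, value 95
- #1+#2+#3: length 14, weight 14, value 94
- #2+#3: length 9, weight 12, value 82
Best: 107 score.

107 score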